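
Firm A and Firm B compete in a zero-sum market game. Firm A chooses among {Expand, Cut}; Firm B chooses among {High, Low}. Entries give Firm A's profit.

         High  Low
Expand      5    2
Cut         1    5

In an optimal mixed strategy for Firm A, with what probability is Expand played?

4/7

Row minima: Expand → 2, Cut → 1; maximin = 2.
Column maxima: High → 5, Low → 5; minimax = 5.
2 ≠ 5, so there is no saddle point; optimal play is mixed.
Let Firm A play Expand with probability p. Expected payoff against High: 5p + 1(1−p) = 4p + 1; against Low: 2p + 5(1−p) = −3p + 5.
Setting these equal: 4p + 1 = −3p + 5 ⇒ 7p = 4 ⇒ p = 4/7, and the value is (4)·(4/7) + 1 = 23/7.
For Firm B: with q = P(High), equating Expand's and Cut's payoffs gives 3q + 2 = −4q + 5 ⇒ q = 3/7.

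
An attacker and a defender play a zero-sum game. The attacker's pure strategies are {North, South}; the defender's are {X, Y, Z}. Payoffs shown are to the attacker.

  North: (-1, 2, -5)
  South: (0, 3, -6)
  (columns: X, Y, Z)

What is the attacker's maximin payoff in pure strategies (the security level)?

-5

Row minima: North → -5, South → -6.
The best of these is -5.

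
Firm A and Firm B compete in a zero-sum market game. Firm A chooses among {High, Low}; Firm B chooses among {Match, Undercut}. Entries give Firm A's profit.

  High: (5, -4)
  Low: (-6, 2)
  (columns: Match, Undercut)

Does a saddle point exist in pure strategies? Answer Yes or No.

No

Row minima: High → -4, Low → -6; maximin = -4.
Column maxima: Match → 5, Undercut → 2; minimax = 2.
-4 ≠ 2, so no pure-strategy equilibrium exists.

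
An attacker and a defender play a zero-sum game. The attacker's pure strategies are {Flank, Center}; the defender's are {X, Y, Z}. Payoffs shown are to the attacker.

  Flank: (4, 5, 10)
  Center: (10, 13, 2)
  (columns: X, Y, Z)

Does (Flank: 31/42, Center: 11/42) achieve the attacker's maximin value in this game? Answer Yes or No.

Against X this mix gives (31/42)·4 + (11/42)·10 = 39/7.
Against Y this mix gives (31/42)·5 + (11/42)·13 = 149/21.
Against Z this mix gives (31/42)·10 + (11/42)·2 = 166/21.
The defender will play X, holding the attacker to 39/7. Shifting weight toward the row that does better against X would raise this floor (the equalizing mix achieves 46/7 against both X and Z), so the proposed strategy is not optimal.

No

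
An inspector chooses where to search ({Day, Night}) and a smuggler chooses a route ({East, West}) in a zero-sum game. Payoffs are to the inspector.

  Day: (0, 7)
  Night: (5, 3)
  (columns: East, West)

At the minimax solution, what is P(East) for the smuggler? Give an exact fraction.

4/9

Row minima: Day → 0, Night → 3; maximin = 3.
Column maxima: East → 5, West → 7; minimax = 5.
3 ≠ 5, so there is no saddle point; optimal play is mixed.
Let the inspector play Day with probability p. Expected payoff against East: 0p + 5(1−p) = −5p + 5; against West: 7p + 3(1−p) = 4p + 3.
Setting these equal: −5p + 5 = 4p + 3 ⇒ −9p = -2 ⇒ p = 2/9, and the value is (-5)·(2/9) + 5 = 35/9.
For the smuggler: with q = P(East), equating Day's and Night's payoffs gives −7q + 7 = 2q + 3 ⇒ q = 4/9.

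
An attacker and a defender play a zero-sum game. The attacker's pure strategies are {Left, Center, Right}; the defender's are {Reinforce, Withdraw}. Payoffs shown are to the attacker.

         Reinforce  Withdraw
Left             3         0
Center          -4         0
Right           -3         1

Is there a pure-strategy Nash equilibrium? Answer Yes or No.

Row minima: Left → 0, Center → -4, Right → -3; maximin = 0.
Column maxima: Reinforce → 3, Withdraw → 1; minimax = 1.
0 ≠ 1, so no pure-strategy equilibrium exists.

No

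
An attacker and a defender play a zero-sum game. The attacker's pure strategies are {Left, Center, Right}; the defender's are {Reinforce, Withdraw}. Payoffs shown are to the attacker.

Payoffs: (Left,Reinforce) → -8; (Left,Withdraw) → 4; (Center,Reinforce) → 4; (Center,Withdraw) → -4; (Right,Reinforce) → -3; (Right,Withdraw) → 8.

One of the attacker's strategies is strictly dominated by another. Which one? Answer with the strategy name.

Right gives a strictly higher payoff than Left against every column: -3 > -8, 8 > 4.
So Left is strictly dominated and the attacker never plays it.

Left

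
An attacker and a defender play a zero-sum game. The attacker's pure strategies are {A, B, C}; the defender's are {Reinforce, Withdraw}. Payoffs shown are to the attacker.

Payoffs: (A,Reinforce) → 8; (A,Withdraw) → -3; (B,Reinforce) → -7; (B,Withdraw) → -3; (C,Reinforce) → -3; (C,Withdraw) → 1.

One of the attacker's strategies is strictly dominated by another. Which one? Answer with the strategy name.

C gives a strictly higher payoff than B against every column: -3 > -7, 1 > -3.
So B is strictly dominated and the attacker never plays it.

B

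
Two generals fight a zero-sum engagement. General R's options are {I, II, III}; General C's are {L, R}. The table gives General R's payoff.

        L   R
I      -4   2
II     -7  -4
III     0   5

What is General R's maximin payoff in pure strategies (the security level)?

Row minima: I → -4, II → -7, III → 0.
The best of these is 0.

0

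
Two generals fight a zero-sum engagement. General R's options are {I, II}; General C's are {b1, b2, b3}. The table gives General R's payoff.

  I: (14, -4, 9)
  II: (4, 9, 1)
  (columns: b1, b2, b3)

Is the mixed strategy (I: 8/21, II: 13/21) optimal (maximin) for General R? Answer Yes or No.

Yes

Against b1 this mix gives (8/21)·14 + (13/21)·4 = 164/21.
Against b2 this mix gives (8/21)·(-4) + (13/21)·9 = 85/21.
Against b3 this mix gives (8/21)·9 + (13/21)·1 = 85/21.
All of General C's active replies (b2, b3) yield 85/21, and no column does worse for General R. The mix makes General C indifferent and guarantees 85/21, so it is optimal.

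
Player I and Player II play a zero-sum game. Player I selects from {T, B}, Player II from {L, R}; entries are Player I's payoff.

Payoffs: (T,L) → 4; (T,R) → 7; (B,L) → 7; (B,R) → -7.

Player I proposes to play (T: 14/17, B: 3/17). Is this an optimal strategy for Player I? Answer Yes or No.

Against L this mix gives (14/17)·4 + (3/17)·7 = 77/17.
Against R this mix gives (14/17)·7 + (3/17)·(-7) = 77/17.
All of Player II's active replies (L, R) yield 77/17, and no column does worse for Player I. The mix makes Player II indifferent and guarantees 77/17, so it is optimal.

Yes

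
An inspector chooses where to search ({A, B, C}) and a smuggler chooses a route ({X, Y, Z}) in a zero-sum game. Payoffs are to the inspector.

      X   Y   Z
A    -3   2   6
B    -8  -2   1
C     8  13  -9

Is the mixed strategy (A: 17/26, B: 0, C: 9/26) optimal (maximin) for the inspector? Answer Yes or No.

Yes

Against X this mix gives (17/26)·(-3) + (9/26)·8 = 21/26.
Against Y this mix gives (17/26)·2 + (9/26)·13 = 151/26.
Against Z this mix gives (17/26)·6 + (9/26)·(-9) = 21/26.
All of the smuggler's active replies (X, Z) yield 21/26, and no column does worse for the inspector. The mix makes the smuggler indifferent and guarantees 21/26, so it is optimal.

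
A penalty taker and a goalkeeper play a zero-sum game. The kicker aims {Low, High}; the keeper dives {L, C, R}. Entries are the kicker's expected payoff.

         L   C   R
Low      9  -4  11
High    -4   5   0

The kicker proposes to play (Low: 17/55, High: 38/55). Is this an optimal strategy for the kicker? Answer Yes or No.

No

Against L this mix gives (17/55)·9 + (38/55)·(-4) = 1/55.
Against C this mix gives (17/55)·(-4) + (38/55)·5 = 122/55.
Against R this mix gives (17/55)·11 + (38/55)·0 = 17/5.
The keeper will play L, holding the kicker to 1/55. Shifting weight toward the row that does better against L would raise this floor (the equalizing mix achieves 29/22 against both L and C), so the proposed strategy is not optimal.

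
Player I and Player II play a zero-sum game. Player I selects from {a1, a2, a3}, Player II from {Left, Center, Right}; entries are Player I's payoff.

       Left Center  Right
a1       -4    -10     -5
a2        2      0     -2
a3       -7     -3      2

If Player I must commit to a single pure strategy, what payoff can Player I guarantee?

Row minima: a1 → -10, a2 → -2, a3 → -7.
The best of these is -2.

-2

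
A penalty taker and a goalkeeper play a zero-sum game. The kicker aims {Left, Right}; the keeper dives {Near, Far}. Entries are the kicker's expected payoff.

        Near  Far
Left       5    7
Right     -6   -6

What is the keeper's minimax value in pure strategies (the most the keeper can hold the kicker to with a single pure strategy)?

5

Column maxima: Near → 5, Far → 7.
The smallest of these is 5.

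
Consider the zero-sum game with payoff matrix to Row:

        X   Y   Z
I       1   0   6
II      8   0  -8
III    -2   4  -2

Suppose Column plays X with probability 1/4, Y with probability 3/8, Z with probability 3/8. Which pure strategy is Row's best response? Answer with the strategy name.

I

Expected payoff of I: (1/4)·1 + (3/8)·0 + (3/8)·6 = 5/2.
Expected payoff of II: (1/4)·8 + (3/8)·0 + (3/8)·(-8) = -1.
Expected payoff of III: (1/4)·(-2) + (3/8)·4 + (3/8)·(-2) = 1/4.
The largest is 5/2, so Row's best response is I.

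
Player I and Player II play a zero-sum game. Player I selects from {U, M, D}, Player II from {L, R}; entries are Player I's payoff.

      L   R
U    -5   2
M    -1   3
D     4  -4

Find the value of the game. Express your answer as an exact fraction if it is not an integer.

Row minima: U → -5, M → -1, D → -4; maximin = -1.
Column maxima: L → 4, R → 3; minimax = 3.
-1 ≠ 3, so there is no saddle point; optimal play is mixed.
U is strictly dominated by M, so Player I never plays it.
On the remaining 2×2 (M, D vs L, R):
Let Player I play M with probability p. Expected payoff against L: (-1)p + 4(1−p) = −5p + 4; against R: 3p + (-4)(1−p) = 7p − 4.
Setting these equal: −5p + 4 = 7p − 4 ⇒ −12p = -8 ⇒ p = 2/3, and the value is (-5)·(2/3) + 4 = 2/3.
For Player II: with q = P(L), equating M's and D's payoffs gives −4q + 3 = 8q − 4 ⇒ q = 7/12.

2/3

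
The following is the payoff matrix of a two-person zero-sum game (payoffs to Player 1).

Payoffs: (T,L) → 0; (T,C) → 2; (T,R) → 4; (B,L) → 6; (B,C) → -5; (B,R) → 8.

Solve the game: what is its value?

12/13

Row minima: T → 0, B → -5; maximin = 0.
Column maxima: L → 6, C → 2, R → 8; minimax = 2.
0 ≠ 2, so there is no saddle point; optimal play is mixed.
R is strictly dominated by L (it gives Player 1 strictly more in every row), so Player 2 never plays it.
On the remaining 2×2 (T, B vs L, C):
Let Player 1 play T with probability p. Expected payoff against L: 0p + 6(1−p) = −6p + 6; against C: 2p + (-5)(1−p) = 7p − 5.
Setting these equal: −6p + 6 = 7p − 5 ⇒ −13p = -11 ⇒ p = 11/13, and the value is (-6)·(11/13) + 6 = 12/13.
For Player 2: with q = P(L), equating T's and B's payoffs gives −2q + 2 = 11q − 5 ⇒ q = 7/13.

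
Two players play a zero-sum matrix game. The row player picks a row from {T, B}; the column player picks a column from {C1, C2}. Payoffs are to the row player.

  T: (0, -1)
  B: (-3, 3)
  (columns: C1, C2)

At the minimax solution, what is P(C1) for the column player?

4/7

Row minima: T → -1, B → -3; maximin = -1.
Column maxima: C1 → 0, C2 → 3; minimax = 0.
-1 ≠ 0, so there is no saddle point; optimal play is mixed.
Let the row player play T with probability p. Expected payoff against C1: 0p + (-3)(1−p) = 3p − 3; against C2: (-1)p + 3(1−p) = −4p + 3.
Setting these equal: 3p − 3 = −4p + 3 ⇒ 7p = 6 ⇒ p = 6/7, and the value is (3)·(6/7) − 3 = -3/7.
For the column player: with q = P(C1), equating T's and B's payoffs gives q − 1 = −6q + 3 ⇒ q = 4/7.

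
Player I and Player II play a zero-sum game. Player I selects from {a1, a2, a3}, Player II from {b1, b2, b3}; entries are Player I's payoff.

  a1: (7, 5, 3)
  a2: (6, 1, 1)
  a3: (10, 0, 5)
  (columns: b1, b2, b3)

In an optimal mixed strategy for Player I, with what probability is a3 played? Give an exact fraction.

2/7

Row minima: a1 → 3, a2 → 1, a3 → 0; maximin = 3.
Column maxima: b1 → 10, b2 → 5, b3 → 5; minimax = 5.
3 ≠ 5, so there is no saddle point; optimal play is mixed.
a2 is strictly dominated by a1, so Player I never plays it.
b1 is strictly dominated by b2 (it gives Player I strictly more in every row), so Player II never plays it.
On the remaining 2×2 (a1, a3 vs b2, b3):
Let Player I play a1 with probability p. Expected payoff against b2: 5p + 0(1−p) = 5p; against b3: 3p + 5(1−p) = −2p + 5.
Setting these equal: 5p = −2p + 5 ⇒ 7p = 5 ⇒ p = 5/7, and the value is (5)·(5/7) = 25/7.
For Player II: with q = P(b2), equating a1's and a3's payoffs gives 2q + 3 = −5q + 5 ⇒ q = 2/7.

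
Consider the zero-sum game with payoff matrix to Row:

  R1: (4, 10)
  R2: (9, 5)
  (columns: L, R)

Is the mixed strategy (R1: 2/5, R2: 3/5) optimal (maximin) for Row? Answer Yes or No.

Yes

Against L this mix gives (2/5)·4 + (3/5)·9 = 7.
Against R this mix gives (2/5)·10 + (3/5)·5 = 7.
All of Column's active replies (L, R) yield 7, and no column does worse for Row. The mix makes Column indifferent and guarantees 7, so it is optimal.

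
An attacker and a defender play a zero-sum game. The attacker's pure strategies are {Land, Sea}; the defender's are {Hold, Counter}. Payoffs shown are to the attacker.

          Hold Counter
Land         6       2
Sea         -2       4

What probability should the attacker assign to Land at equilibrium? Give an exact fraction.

3/5

Row minima: Land → 2, Sea → -2; maximin = 2.
Column maxima: Hold → 6, Counter → 4; minimax = 4.
2 ≠ 4, so there is no saddle point; optimal play is mixed.
Let the attacker play Land with probability p. Expected payoff against Hold: 6p + (-2)(1−p) = 8p − 2; against Counter: 2p + 4(1−p) = −2p + 4.
Setting these equal: 8p − 2 = −2p + 4 ⇒ 10p = 6 ⇒ p = 3/5, and the value is (8)·(3/5) − 2 = 14/5.
For the defender: with q = P(Hold), equating Land's and Sea's payoffs gives 4q + 2 = −6q + 4 ⇒ q = 1/5.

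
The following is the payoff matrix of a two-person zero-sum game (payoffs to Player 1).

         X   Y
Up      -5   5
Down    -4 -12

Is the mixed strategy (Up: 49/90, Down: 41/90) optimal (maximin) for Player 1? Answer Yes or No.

Against X this mix gives (49/90)·(-5) + (41/90)·(-4) = -409/90.
Against Y this mix gives (49/90)·5 + (41/90)·(-12) = -247/90.
Player 2 will play X, holding Player 1 to -409/90. Shifting weight toward the row that does better against X would raise this floor (the equalizing mix achieves -40/9 against both X and Y), so the proposed strategy is not optimal.

No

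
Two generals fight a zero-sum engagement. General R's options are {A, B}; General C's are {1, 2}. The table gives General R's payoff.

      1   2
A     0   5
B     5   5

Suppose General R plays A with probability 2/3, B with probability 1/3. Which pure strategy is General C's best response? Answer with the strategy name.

If General C plays 1, General R's expected payoff is (2/3)·0 + (1/3)·5 = 5/3.
If General C plays 2, General R's expected payoff is (2/3)·5 + (1/3)·5 = 5.
General C minimizes General R's payoff; the smallest is 5/3, so the best response is 1.

1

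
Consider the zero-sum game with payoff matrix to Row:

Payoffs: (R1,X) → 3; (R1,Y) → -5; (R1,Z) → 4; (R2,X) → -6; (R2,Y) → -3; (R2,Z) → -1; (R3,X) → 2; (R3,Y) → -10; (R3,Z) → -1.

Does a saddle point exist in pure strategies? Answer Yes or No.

No

Row minima: R1 → -5, R2 → -6, R3 → -10; maximin = -5.
Column maxima: X → 3, Y → -3, Z → 4; minimax = -3.
-5 ≠ -3, so no pure-strategy equilibrium exists.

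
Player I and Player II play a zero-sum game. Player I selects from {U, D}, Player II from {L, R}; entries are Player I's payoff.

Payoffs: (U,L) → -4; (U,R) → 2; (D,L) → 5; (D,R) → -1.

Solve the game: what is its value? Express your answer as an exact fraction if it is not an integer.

Row minima: U → -4, D → -1; maximin = -1.
Column maxima: L → 5, R → 2; minimax = 2.
-1 ≠ 2, so there is no saddle point; optimal play is mixed.
Let Player I play U with probability p. Expected payoff against L: (-4)p + 5(1−p) = −9p + 5; against R: 2p + (-1)(1−p) = 3p − 1.
Setting these equal: −9p + 5 = 3p − 1 ⇒ −12p = -6 ⇒ p = 1/2, and the value is (-9)·(1/2) + 5 = 1/2.
For Player II: with q = P(L), equating U's and D's payoffs gives −6q + 2 = 6q − 1 ⇒ q = 1/4.

1/2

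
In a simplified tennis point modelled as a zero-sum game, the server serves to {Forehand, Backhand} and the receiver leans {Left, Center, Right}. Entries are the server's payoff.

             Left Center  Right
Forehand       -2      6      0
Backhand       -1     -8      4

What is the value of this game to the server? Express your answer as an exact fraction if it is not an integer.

-22/15

Row minima: Forehand → -2, Backhand → -8; maximin = -2.
Column maxima: Left → -1, Center → 6, Right → 4; minimax = -1.
-2 ≠ -1, so there is no saddle point; optimal play is mixed.
Right is strictly dominated by Left (it gives the server strictly more in every row), so the receiver never plays it.
On the remaining 2×2 (Forehand, Backhand vs Left, Center):
Let the server play Forehand with probability p. Expected payoff against Left: (-2)p + (-1)(1−p) = −p − 1; against Center: 6p + (-8)(1−p) = 14p − 8.
Setting these equal: −p − 1 = 14p − 8 ⇒ −15p = -7 ⇒ p = 7/15, and the value is (-1)·(7/15) − 1 = -22/15.
For the receiver: with q = P(Left), equating Forehand's and Backhand's payoffs gives −8q + 6 = 7q − 8 ⇒ q = 14/15.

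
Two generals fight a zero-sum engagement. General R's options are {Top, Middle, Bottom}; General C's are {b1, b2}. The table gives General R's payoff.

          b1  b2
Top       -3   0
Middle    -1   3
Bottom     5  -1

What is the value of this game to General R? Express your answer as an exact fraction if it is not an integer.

Row minima: Top → -3, Middle → -1, Bottom → -1; maximin = -1.
Column maxima: b1 → 5, b2 → 3; minimax = 3.
-1 ≠ 3, so there is no saddle point; optimal play is mixed.
Top is strictly dominated by Middle, so General R never plays it.
On the remaining 2×2 (Middle, Bottom vs b1, b2):
Let General R play Middle with probability p. Expected payoff against b1: (-1)p + 5(1−p) = −6p + 5; against b2: 3p + (-1)(1−p) = 4p − 1.
Setting these equal: −6p + 5 = 4p − 1 ⇒ −10p = -6 ⇒ p = 3/5, and the value is (-6)·(3/5) + 5 = 7/5.
For General C: with q = P(b1), equating Middle's and Bottom's payoffs gives −4q + 3 = 6q − 1 ⇒ q = 2/5.

7/5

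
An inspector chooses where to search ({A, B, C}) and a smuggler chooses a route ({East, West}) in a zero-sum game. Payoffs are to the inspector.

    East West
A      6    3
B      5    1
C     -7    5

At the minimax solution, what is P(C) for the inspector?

Row minima: A → 3, B → 1, C → -7; maximin = 3.
Column maxima: East → 6, West → 5; minimax = 5.
3 ≠ 5, so there is no saddle point; optimal play is mixed.
B is strictly dominated by A, so the inspector never plays it.
On the remaining 2×2 (A, C vs East, West):
Let the inspector play A with probability p. Expected payoff against East: 6p + (-7)(1−p) = 13p − 7; against West: 3p + 5(1−p) = −2p + 5.
Setting these equal: 13p − 7 = −2p + 5 ⇒ 15p = 12 ⇒ p = 4/5, and the value is (13)·(4/5) − 7 = 17/5.
For the smuggler: with q = P(East), equating A's and C's payoffs gives 3q + 3 = −12q + 5 ⇒ q = 2/15.

1/5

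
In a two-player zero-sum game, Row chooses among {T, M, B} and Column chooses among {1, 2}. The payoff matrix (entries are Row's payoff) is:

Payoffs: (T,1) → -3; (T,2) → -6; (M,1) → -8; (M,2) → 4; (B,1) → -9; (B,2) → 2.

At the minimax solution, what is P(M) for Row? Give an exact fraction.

Row minima: T → -6, M → -8, B → -9; maximin = -6.
Column maxima: 1 → -3, 2 → 4; minimax = -3.
-6 ≠ -3, so there is no saddle point; optimal play is mixed.
B is strictly dominated by M, so Row never plays it.
On the remaining 2×2 (T, M vs 1, 2):
Let Row play T with probability p. Expected payoff against 1: (-3)p + (-8)(1−p) = 5p − 8; against 2: (-6)p + 4(1−p) = −10p + 4.
Setting these equal: 5p − 8 = −10p + 4 ⇒ 15p = 12 ⇒ p = 4/5, and the value is (5)·(4/5) − 8 = -4.
For Column: with q = P(1), equating T's and M's payoffs gives 3q − 6 = −12q + 4 ⇒ q = 2/3.

1/5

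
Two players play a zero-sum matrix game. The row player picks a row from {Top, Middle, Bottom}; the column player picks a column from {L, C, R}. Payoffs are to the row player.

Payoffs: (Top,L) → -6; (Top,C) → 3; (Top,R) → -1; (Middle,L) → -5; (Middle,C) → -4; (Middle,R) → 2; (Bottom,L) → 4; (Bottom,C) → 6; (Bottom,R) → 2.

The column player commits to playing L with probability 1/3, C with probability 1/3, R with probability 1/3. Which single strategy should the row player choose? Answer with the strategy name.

Expected payoff of Top: (1/3)·(-6) + (1/3)·3 + (1/3)·(-1) = -4/3.
Expected payoff of Middle: (1/3)·(-5) + (1/3)·(-4) + (1/3)·2 = -7/3.
Expected payoff of Bottom: (1/3)·4 + (1/3)·6 + (1/3)·2 = 4.
The largest is 4, so the row player's best response is Bottom.

Bottom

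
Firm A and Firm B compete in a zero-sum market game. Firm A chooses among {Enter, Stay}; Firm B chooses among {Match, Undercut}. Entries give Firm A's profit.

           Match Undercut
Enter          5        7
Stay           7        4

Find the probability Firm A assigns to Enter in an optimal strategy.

3/5

Row minima: Enter → 5, Stay → 4; maximin = 5.
Column maxima: Match → 7, Undercut → 7; minimax = 7.
5 ≠ 7, so there is no saddle point; optimal play is mixed.
Let Firm A play Enter with probability p. Expected payoff against Match: 5p + 7(1−p) = −2p + 7; against Undercut: 7p + 4(1−p) = 3p + 4.
Setting these equal: −2p + 7 = 3p + 4 ⇒ −5p = -3 ⇒ p = 3/5, and the value is (-2)·(3/5) + 7 = 29/5.
For Firm B: with q = P(Match), equating Enter's and Stay's payoffs gives −2q + 7 = 3q + 4 ⇒ q = 3/5.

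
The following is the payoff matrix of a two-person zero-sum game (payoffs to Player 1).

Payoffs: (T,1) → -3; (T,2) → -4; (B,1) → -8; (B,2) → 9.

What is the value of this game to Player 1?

Row minima: T → -4, B → -8; maximin = -4.
Column maxima: 1 → -3, 2 → 9; minimax = -3.
-4 ≠ -3, so there is no saddle point; optimal play is mixed.
Let Player 1 play T with probability p. Expected payoff against 1: (-3)p + (-8)(1−p) = 5p − 8; against 2: (-4)p + 9(1−p) = −13p + 9.
Setting these equal: 5p − 8 = −13p + 9 ⇒ 18p = 17 ⇒ p = 17/18, and the value is (5)·(17/18) − 8 = -59/18.
For Player 2: with q = P(1), equating T's and B's payoffs gives q − 4 = −17q + 9 ⇒ q = 13/18.

-59/18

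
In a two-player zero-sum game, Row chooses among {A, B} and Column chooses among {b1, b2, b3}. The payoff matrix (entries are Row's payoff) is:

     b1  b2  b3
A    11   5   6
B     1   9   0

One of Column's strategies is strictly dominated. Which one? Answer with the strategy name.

b3 holds Row's payoff strictly below b1 in every row: 6 < 11, 0 < 1.
So b1 is strictly dominated for Column.

b1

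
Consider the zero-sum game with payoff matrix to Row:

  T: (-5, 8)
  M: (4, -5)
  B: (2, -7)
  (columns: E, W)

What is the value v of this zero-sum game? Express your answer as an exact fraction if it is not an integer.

7/22

Row minima: T → -5, M → -5, B → -7; maximin = -5.
Column maxima: E → 4, W → 8; minimax = 4.
-5 ≠ 4, so there is no saddle point; optimal play is mixed.
B is strictly dominated by M, so Row never plays it.
On the remaining 2×2 (T, M vs E, W):
Let Row play T with probability p. Expected payoff against E: (-5)p + 4(1−p) = −9p + 4; against W: 8p + (-5)(1−p) = 13p − 5.
Setting these equal: −9p + 4 = 13p − 5 ⇒ −22p = -9 ⇒ p = 9/22, and the value is (-9)·(9/22) + 4 = 7/22.
For Column: with q = P(E), equating T's and M's payoffs gives −13q + 8 = 9q − 5 ⇒ q = 13/22.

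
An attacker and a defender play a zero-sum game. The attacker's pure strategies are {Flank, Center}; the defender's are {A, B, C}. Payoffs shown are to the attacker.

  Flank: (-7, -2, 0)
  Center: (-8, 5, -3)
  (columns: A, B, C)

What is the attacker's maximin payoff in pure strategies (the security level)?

Row minima: Flank → -7, Center → -8.
The best of these is -7.

-7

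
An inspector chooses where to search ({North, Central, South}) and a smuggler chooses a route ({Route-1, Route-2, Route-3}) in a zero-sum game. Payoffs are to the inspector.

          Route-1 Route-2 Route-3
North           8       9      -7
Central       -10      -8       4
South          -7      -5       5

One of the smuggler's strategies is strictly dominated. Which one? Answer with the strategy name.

Route-1 holds the inspector's payoff strictly below Route-2 in every row: 8 < 9, -10 < -8, -7 < -5.
So Route-2 is strictly dominated for the smuggler.

Route-2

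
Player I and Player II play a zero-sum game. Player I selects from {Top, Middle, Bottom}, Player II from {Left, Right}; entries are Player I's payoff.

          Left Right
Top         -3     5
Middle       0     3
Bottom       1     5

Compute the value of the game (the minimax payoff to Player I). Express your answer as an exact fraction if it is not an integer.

1

Row minima: Top → -3, Middle → 0, Bottom → 1; maximin = 1.
Column maxima: Left → 1, Right → 5; minimax = 1.
Since maximin = minimax = 1, there is a saddle point and the value is 1.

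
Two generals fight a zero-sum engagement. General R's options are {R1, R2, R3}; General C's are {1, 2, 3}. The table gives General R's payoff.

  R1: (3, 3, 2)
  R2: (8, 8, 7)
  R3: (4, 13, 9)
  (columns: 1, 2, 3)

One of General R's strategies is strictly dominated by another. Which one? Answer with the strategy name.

R2 gives a strictly higher payoff than R1 against every column: 8 > 3, 8 > 3, 7 > 2.
So R1 is strictly dominated and General R never plays it.

R1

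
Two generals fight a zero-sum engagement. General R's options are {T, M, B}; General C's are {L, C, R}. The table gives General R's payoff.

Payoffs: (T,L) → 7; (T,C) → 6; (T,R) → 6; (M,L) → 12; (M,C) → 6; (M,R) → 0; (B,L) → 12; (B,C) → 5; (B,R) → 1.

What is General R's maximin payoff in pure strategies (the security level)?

Row minima: T → 6, M → 0, B → 1.
The best of these is 6.

6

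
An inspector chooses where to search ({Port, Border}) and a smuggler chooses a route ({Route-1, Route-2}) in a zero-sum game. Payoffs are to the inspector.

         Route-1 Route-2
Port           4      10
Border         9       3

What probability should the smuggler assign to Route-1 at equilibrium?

Row minima: Port → 4, Border → 3; maximin = 4.
Column maxima: Route-1 → 9, Route-2 → 10; minimax = 9.
4 ≠ 9, so there is no saddle point; optimal play is mixed.
Let the inspector play Port with probability p. Expected payoff against Route-1: 4p + 9(1−p) = −5p + 9; against Route-2: 10p + 3(1−p) = 7p + 3.
Setting these equal: −5p + 9 = 7p + 3 ⇒ −12p = -6 ⇒ p = 1/2, and the value is (-5)·(1/2) + 9 = 13/2.
For the smuggler: with q = P(Route-1), equating Port's and Border's payoffs gives −6q + 10 = 6q + 3 ⇒ q = 7/12.

7/12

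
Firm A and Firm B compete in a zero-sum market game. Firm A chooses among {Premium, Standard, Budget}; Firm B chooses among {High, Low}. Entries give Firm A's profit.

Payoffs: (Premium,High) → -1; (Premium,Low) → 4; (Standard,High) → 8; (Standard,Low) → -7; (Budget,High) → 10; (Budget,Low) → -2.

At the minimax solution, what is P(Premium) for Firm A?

12/17

Row minima: Premium → -1, Standard → -7, Budget → -2; maximin = -1.
Column maxima: High → 10, Low → 4; minimax = 4.
-1 ≠ 4, so there is no saddle point; optimal play is mixed.
Standard is strictly dominated by Budget, so Firm A never plays it.
On the remaining 2×2 (Premium, Budget vs High, Low):
Let Firm A play Premium with probability p. Expected payoff against High: (-1)p + 10(1−p) = −11p + 10; against Low: 4p + (-2)(1−p) = 6p − 2.
Setting these equal: −11p + 10 = 6p − 2 ⇒ −17p = -12 ⇒ p = 12/17, and the value is (-11)·(12/17) + 10 = 38/17.
For Firm B: with q = P(High), equating Premium's and Budget's payoffs gives −5q + 4 = 12q − 2 ⇒ q = 6/17.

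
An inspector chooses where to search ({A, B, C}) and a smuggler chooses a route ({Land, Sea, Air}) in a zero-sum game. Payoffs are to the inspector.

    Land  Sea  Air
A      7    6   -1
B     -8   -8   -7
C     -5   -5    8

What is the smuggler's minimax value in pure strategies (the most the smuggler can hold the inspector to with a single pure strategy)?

6

Column maxima: Land → 7, Sea → 6, Air → 8.
The smallest of these is 6.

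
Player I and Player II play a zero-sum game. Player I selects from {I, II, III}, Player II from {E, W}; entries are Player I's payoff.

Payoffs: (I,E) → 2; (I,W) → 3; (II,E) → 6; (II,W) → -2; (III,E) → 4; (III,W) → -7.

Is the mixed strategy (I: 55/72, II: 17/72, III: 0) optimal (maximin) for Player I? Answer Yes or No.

Against E this mix gives (55/72)·2 + (17/72)·6 = 53/18.
Against W this mix gives (55/72)·3 + (17/72)·(-2) = 131/72.
Player II will play W, holding Player I to 131/72. Shifting weight toward the row that does better against W would raise this floor (the equalizing mix achieves 22/9 against both W and E), so the proposed strategy is not optimal.

No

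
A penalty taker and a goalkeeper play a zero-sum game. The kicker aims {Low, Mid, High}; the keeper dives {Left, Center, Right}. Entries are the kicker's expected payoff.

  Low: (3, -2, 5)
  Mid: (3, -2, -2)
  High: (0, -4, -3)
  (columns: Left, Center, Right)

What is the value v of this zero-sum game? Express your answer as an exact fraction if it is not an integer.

-2

Row minima: Low → -2, Mid → -2, High → -4; maximin = -2.
Column maxima: Left → 3, Center → -2, Right → 5; minimax = -2.
Since maximin = minimax = -2, there is a saddle point and the value is -2.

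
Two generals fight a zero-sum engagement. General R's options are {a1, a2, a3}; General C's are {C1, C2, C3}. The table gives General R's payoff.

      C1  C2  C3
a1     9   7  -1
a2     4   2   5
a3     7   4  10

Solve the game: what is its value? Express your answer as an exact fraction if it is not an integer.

37/7

Row minima: a1 → -1, a2 → 2, a3 → 4; maximin = 4.
Column maxima: C1 → 9, C2 → 7, C3 → 10; minimax = 7.
4 ≠ 7, so there is no saddle point; optimal play is mixed.
a2 is strictly dominated by a3, so General R never plays it.
C1 is strictly dominated by C2 (it gives General R strictly more in every row), so General C never plays it.
On the remaining 2×2 (a1, a3 vs C2, C3):
Let General R play a1 with probability p. Expected payoff against C2: 7p + 4(1−p) = 3p + 4; against C3: (-1)p + 10(1−p) = −11p + 10.
Setting these equal: 3p + 4 = −11p + 10 ⇒ 14p = 6 ⇒ p = 3/7, and the value is (3)·(3/7) + 4 = 37/7.
For General C: with q = P(C2), equating a1's and a3's payoffs gives 8q − 1 = −6q + 10 ⇒ q = 11/14.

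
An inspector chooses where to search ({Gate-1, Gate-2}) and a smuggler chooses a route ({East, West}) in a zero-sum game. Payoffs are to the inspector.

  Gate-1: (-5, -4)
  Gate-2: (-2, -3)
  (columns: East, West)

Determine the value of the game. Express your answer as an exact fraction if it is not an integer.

-3

Row minima: Gate-1 → -5, Gate-2 → -3; maximin = -3.
Column maxima: East → -2, West → -3; minimax = -3.
Since maximin = minimax = -3, there is a saddle point and the value is -3.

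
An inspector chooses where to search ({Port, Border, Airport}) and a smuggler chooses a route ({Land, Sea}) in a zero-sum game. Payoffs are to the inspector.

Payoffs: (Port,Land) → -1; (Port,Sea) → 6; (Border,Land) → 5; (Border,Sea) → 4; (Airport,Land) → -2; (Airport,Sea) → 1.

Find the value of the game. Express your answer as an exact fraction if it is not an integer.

Row minima: Port → -1, Border → 4, Airport → -2; maximin = 4.
Column maxima: Land → 5, Sea → 6; minimax = 5.
4 ≠ 5, so there is no saddle point; optimal play is mixed.
Airport is strictly dominated by Port, so the inspector never plays it.
On the remaining 2×2 (Port, Border vs Land, Sea):
Let the inspector play Port with probability p. Expected payoff against Land: (-1)p + 5(1−p) = −6p + 5; against Sea: 6p + 4(1−p) = 2p + 4.
Setting these equal: −6p + 5 = 2p + 4 ⇒ −8p = -1 ⇒ p = 1/8, and the value is (-6)·(1/8) + 5 = 17/4.
For the smuggler: with q = P(Land), equating Port's and Border's payoffs gives −7q + 6 = q + 4 ⇒ q = 1/4.

17/4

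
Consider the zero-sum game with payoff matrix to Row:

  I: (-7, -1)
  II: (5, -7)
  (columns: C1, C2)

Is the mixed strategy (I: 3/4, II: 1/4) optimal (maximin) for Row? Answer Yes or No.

No

Against C1 this mix gives (3/4)·(-7) + (1/4)·5 = -4.
Against C2 this mix gives (3/4)·(-1) + (1/4)·(-7) = -5/2.
Column will play C1, holding Row to -4. Shifting weight toward the row that does better against C1 would raise this floor (the equalizing mix achieves -3 against both C1 and C2), so the proposed strategy is not optimal.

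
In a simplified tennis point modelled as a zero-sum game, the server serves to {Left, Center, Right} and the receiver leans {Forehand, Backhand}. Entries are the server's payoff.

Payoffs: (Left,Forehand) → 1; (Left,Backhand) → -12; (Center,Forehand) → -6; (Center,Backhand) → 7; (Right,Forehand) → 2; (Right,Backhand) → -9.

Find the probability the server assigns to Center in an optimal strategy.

Row minima: Left → -12, Center → -6, Right → -9; maximin = -6.
Column maxima: Forehand → 2, Backhand → 7; minimax = 2.
-6 ≠ 2, so there is no saddle point; optimal play is mixed.
Left is strictly dominated by Right, so the server never plays it.
On the remaining 2×2 (Center, Right vs Forehand, Backhand):
Let the server play Center with probability p. Expected payoff against Forehand: (-6)p + 2(1−p) = −8p + 2; against Backhand: 7p + (-9)(1−p) = 16p − 9.
Setting these equal: −8p + 2 = 16p − 9 ⇒ −24p = -11 ⇒ p = 11/24, and the value is (-8)·(11/24) + 2 = -5/3.
For the receiver: with q = P(Forehand), equating Center's and Right's payoffs gives −13q + 7 = 11q − 9 ⇒ q = 2/3.

11/24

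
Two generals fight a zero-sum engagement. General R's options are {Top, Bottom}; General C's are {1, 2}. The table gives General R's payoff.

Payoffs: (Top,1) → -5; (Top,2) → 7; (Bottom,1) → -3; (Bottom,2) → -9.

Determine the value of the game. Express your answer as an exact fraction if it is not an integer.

-11/3

Row minima: Top → -5, Bottom → -9; maximin = -5.
Column maxima: 1 → -3, 2 → 7; minimax = -3.
-5 ≠ -3, so there is no saddle point; optimal play is mixed.
Let General R play Top with probability p. Expected payoff against 1: (-5)p + (-3)(1−p) = −2p − 3; against 2: 7p + (-9)(1−p) = 16p − 9.
Setting these equal: −2p − 3 = 16p − 9 ⇒ −18p = -6 ⇒ p = 1/3, and the value is (-2)·(1/3) − 3 = -11/3.
For General C: with q = P(1), equating Top's and Bottom's payoffs gives −12q + 7 = 6q − 9 ⇒ q = 8/9.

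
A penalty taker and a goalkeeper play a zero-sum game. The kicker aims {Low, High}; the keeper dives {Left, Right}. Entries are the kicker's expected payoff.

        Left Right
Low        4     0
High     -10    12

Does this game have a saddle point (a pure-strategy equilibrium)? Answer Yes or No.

No

Row minima: Low → 0, High → -10; maximin = 0.
Column maxima: Left → 4, Right → 12; minimax = 4.
0 ≠ 4, so no pure-strategy equilibrium exists.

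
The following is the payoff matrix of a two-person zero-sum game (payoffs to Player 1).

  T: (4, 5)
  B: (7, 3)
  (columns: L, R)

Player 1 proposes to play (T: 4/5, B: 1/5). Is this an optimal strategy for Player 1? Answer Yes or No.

Against L this mix gives (4/5)·4 + (1/5)·7 = 23/5.
Against R this mix gives (4/5)·5 + (1/5)·3 = 23/5.
All of Player 2's active replies (L, R) yield 23/5, and no column does worse for Player 1. The mix makes Player 2 indifferent and guarantees 23/5, so it is optimal.

Yes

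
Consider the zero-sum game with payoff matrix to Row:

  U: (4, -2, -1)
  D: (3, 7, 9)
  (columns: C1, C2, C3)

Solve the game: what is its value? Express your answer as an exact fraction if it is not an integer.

17/5

Row minima: U → -2, D → 3; maximin = 3.
Column maxima: C1 → 4, C2 → 7, C3 → 9; minimax = 4.
3 ≠ 4, so there is no saddle point; optimal play is mixed.
C3 is strictly dominated by C2 (it gives Row strictly more in every row), so Column never plays it.
On the remaining 2×2 (U, D vs C1, C2):
Let Row play U with probability p. Expected payoff against C1: 4p + 3(1−p) = p + 3; against C2: (-2)p + 7(1−p) = −9p + 7.
Setting these equal: p + 3 = −9p + 7 ⇒ 10p = 4 ⇒ p = 2/5, and the value is (1)·(2/5) + 3 = 17/5.
For Column: with q = P(C1), equating U's and D's payoffs gives 6q − 2 = −4q + 7 ⇒ q = 9/10.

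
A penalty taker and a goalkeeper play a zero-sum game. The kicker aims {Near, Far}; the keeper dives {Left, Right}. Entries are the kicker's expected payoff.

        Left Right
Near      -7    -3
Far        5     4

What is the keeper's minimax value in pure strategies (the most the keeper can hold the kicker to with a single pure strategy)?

4

Column maxima: Left → 5, Right → 4.
The smallest of these is 4.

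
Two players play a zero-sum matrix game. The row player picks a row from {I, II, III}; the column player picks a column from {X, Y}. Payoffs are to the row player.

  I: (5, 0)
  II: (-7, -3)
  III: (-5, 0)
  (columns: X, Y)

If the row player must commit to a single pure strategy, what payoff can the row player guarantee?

0

Row minima: I → 0, II → -7, III → -5.
The best of these is 0.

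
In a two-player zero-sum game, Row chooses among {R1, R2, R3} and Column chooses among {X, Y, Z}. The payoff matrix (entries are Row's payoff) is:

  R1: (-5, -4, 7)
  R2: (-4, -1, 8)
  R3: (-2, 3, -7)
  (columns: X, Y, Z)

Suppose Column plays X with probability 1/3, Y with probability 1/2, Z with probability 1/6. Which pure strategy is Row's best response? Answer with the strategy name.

R3

Expected payoff of R1: (1/3)·(-5) + (1/2)·(-4) + (1/6)·7 = -5/2.
Expected payoff of R2: (1/3)·(-4) + (1/2)·(-1) + (1/6)·8 = -1/2.
Expected payoff of R3: (1/3)·(-2) + (1/2)·3 + (1/6)·(-7) = -1/3.
The largest is -1/3, so Row's best response is R3.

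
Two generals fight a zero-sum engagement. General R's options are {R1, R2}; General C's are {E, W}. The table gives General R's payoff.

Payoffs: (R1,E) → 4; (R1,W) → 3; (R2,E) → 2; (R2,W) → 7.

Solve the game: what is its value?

Row minima: R1 → 3, R2 → 2; maximin = 3.
Column maxima: E → 4, W → 7; minimax = 4.
3 ≠ 4, so there is no saddle point; optimal play is mixed.
Let General R play R1 with probability p. Expected payoff against E: 4p + 2(1−p) = 2p + 2; against W: 3p + 7(1−p) = −4p + 7.
Setting these equal: 2p + 2 = −4p + 7 ⇒ 6p = 5 ⇒ p = 5/6, and the value is (2)·(5/6) + 2 = 11/3.
For General C: with q = P(E), equating R1's and R2's payoffs gives q + 3 = −5q + 7 ⇒ q = 2/3.

11/3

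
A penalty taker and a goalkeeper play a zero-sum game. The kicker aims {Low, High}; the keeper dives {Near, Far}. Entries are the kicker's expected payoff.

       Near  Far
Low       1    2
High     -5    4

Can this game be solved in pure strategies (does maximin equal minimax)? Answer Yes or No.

Row minima: Low → 1, High → -5; maximin = 1.
Column maxima: Near → 1, Far → 4; minimax = 1.
maximin = minimax = 1, so a saddle point exists.

Yes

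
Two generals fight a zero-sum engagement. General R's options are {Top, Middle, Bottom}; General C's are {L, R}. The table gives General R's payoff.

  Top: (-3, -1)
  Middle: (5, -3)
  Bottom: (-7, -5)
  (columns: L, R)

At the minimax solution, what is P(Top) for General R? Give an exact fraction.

4/5

Row minima: Top → -3, Middle → -3, Bottom → -7; maximin = -3.
Column maxima: L → 5, R → -1; minimax = -1.
-3 ≠ -1, so there is no saddle point; optimal play is mixed.
Bottom is strictly dominated by Top, so General R never plays it.
On the remaining 2×2 (Top, Middle vs L, R):
Let General R play Top with probability p. Expected payoff against L: (-3)p + 5(1−p) = −8p + 5; against R: (-1)p + (-3)(1−p) = 2p − 3.
Setting these equal: −8p + 5 = 2p − 3 ⇒ −10p = -8 ⇒ p = 4/5, and the value is (-8)·(4/5) + 5 = -7/5.
For General C: with q = P(L), equating Top's and Middle's payoffs gives −2q − 1 = 8q − 3 ⇒ q = 1/5.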